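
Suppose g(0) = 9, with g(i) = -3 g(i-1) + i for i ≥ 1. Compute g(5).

-2140

g(1) = -3(9) + 1 = -26
g(2) = -3(-26) + 2 = 80
g(3) = -3(80) + 3 = -237
g(4) = -3(-237) + 4 = 715
g(5) = -3(715) + 5 = -2140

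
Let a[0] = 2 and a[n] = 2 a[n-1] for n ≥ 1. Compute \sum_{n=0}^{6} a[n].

254

a[1] = 2·2 = 4
a[2] = 2·4 = 8
a[3] = 2·8 = 16
a[4] = 2·16 = 32
a[5] = 2·32 = 64
a[6] = 2·64 = 128
Sum = 2 + 4 + 8 + 16 + 32 + 64 + 128 = 254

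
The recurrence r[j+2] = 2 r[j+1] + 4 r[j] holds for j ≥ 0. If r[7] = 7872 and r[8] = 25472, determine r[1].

7

Rearranging, r[j-2] = (r[j] - 2 r[j-1]) / 4.
r[6] = (25472 - 2·7872) / 4 = 9728/4 = 2432
r[5] = (7872 - 2·2432) / 4 = 3008/4 = 752
r[4] = (2432 - 2·752) / 4 = 928/4 = 232
r[3] = (752 - 2·232) / 4 = 288/4 = 72
r[2] = (232 - 2·72) / 4 = 88/4 = 22
r[1] = (72 - 2·22) / 4 = 28/4 = 7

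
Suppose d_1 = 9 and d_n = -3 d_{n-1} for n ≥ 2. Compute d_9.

d_2 = -3*9 = -27
d_3 = -3*(-27) = 81
d_4 = -3*81 = -243
d_5 = -3*(-243) = 729
d_6 = -3*729 = -2187
d_7 = -3*(-2187) = 6561
d_8 = -3*6561 = -19683
d_9 = -3*(-19683) = 59049

59049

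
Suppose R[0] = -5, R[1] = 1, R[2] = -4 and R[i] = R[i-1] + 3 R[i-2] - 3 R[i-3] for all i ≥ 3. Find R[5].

R[3] = (-4) + 3·1 - 3·(-5) = 14
R[4] = 14 + 3·(-4) - 3·1 = -1
R[5] = (-1) + 3·14 - 3·(-4) = 53

53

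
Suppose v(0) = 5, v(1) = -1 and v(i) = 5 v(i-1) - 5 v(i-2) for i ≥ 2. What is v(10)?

-1359375

v(2) = 5(-1) - 5(5) = -30
v(3) = 5(-30) - 5(-1) = -145
v(4) = 5(-145) - 5(-30) = -575
v(5) = 5(-575) - 5(-145) = -2150
v(6) = 5(-2150) - 5(-575) = -7875
v(7) = 5(-7875) - 5(-2150) = -28625
v(8) = 5(-28625) - 5(-7875) = -103750
v(9) = 5(-103750) - 5(-28625) = -375625
v(10) = 5(-375625) - 5(-103750) = -1359375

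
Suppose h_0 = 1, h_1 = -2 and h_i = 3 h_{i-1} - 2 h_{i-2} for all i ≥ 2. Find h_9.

-1532

h_2 = 3*(-2) - 2*1 = -8
h_3 = 3*(-8) - 2*(-2) = -20
h_4 = 3*(-20) - 2*(-8) = -44
h_5 = 3*(-44) - 2*(-20) = -92
h_6 = 3*(-92) - 2*(-44) = -188
h_7 = 3*(-188) - 2*(-92) = -380
h_8 = 3*(-380) - 2*(-188) = -764
h_9 = 3*(-764) - 2*(-380) = -1532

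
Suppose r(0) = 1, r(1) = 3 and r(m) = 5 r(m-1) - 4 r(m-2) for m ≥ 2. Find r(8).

r(2) = 5·3 - 4·1 = 11
r(3) = 5·11 - 4·3 = 43
r(4) = 5·43 - 4·11 = 171
r(5) = 5·171 - 4·43 = 683
r(6) = 5·683 - 4·171 = 2731
r(7) = 5·2731 - 4·683 = 10923
r(8) = 5·10923 - 4·2731 = 43691

43691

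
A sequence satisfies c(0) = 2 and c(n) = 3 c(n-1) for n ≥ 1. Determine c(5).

c(1) = 3·2 = 6
c(2) = 3·6 = 18
c(3) = 3·18 = 54
c(4) = 3·54 = 162
c(5) = 3·162 = 486

486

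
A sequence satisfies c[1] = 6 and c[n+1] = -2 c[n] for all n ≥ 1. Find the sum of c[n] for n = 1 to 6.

c[2] = -2(6) = -12
c[3] = -2(-12) = 24
c[4] = -2(24) = -48
c[5] = -2(-48) = 96
c[6] = -2(96) = -192
Sum = 6 + (-12) + 24 + (-48) + 96 + (-192) = -126

-126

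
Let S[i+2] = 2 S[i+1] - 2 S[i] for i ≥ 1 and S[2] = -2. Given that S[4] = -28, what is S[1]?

Let S[1] = w.
S[3] = -4 - 2w
S[4] = -4 - 4w
So -4 - 4w = -28, giving w = 6.

6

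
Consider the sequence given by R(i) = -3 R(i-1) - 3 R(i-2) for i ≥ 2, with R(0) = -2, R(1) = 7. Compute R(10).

729

R(2) = -3(7) - 3(-2) = -15
R(3) = -3(-15) - 3(7) = 24
R(4) = -3(24) - 3(-15) = -27
R(5) = -3(-27) - 3(24) = 9
R(6) = -3(9) - 3(-27) = 54
R(7) = -3(54) - 3(9) = -189
R(8) = -3(-189) - 3(54) = 405
R(9) = -3(405) - 3(-189) = -648
R(10) = -3(-648) - 3(405) = 729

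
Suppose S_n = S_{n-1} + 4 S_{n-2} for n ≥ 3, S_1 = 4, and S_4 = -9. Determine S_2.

-5

Let S_2 = y.
S_3 = 16 + y
S_4 = 16 + 5y
So 16 + 5y = -9, giving y = -5.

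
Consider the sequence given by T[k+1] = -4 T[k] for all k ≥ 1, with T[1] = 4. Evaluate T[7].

T[2] = -4*4 = -16
T[3] = -4*(-16) = 64
T[4] = -4*64 = -256
T[5] = -4*(-256) = 1024
T[6] = -4*1024 = -4096
T[7] = -4*(-4096) = 16384

16384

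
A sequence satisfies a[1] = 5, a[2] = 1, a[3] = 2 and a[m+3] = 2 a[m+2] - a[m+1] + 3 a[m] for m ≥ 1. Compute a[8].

a[4] = 2*2 - 1 + 3*5 = 18
a[5] = 2*18 - 2 + 3*1 = 37
a[6] = 2*37 - 18 + 3*2 = 62
a[7] = 2*62 - 37 + 3*18 = 141
a[8] = 2*141 - 62 + 3*37 = 331

331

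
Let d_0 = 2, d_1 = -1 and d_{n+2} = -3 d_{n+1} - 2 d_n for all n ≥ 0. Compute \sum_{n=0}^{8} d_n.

d_2 = -3*(-1) - 2*2 = -1
d_3 = -3*(-1) - 2*(-1) = 5
d_4 = -3*5 - 2*(-1) = -13
d_5 = -3*(-13) - 2*5 = 29
d_6 = -3*29 - 2*(-13) = -61
d_7 = -3*(-61) - 2*29 = 125
d_8 = -3*125 - 2*(-61) = -253
Sum = 2 + (-1) + (-1) + 5 + (-13) + 29 + (-61) + 125 + (-253) = -168

-168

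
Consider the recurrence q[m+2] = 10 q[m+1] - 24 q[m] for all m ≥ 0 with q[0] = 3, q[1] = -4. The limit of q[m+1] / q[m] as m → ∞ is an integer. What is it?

The characteristic equation is r^2 - 10r + 24 = 0, which factors as (r - 6)(r - 4) = 0.
So the roots are 6 and 4. Since |6| > |4| and the coefficient of 6^m is non-zero, the ratio tends to 6.

6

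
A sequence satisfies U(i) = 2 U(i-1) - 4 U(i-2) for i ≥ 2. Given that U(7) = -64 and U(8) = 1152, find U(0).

-5

Rearranging, U(i-2) = (U(i) - 2 U(i-1)) / -4.
U(6) = (1152 - 2·(-64)) / -4 = 1280/-4 = -320
U(5) = (-64 - 2·(-320)) / -4 = 576/-4 = -144
U(4) = (-320 - 2·(-144)) / -4 = -32/-4 = 8
U(3) = (-144 - 2·8) / -4 = -160/-4 = 40
U(2) = (8 - 2·40) / -4 = -72/-4 = 18
U(1) = (40 - 2·18) / -4 = 4/-4 = -1
U(0) = (18 - 2·(-1)) / -4 = 20/-4 = -5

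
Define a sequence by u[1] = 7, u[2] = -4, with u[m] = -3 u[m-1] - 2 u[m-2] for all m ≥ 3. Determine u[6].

u[3] = -3*(-4) - 2*7 = -2
u[4] = -3*(-2) - 2*(-4) = 14
u[5] = -3*14 - 2*(-2) = -38
u[6] = -3*(-38) - 2*14 = 86

86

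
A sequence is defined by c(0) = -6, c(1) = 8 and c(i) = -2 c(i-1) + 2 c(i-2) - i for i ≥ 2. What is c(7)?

c(2) = -2·8 + 2·(-6) - 2 = -30
c(3) = -2·(-30) + 2·8 - 3 = 73
c(4) = -2·73 + 2·(-30) - 4 = -210
c(5) = -2·(-210) + 2·73 - 5 = 561
c(6) = -2·561 + 2·(-210) - 6 = -1548
c(7) = -2·(-1548) + 2·561 - 7 = 4211

4211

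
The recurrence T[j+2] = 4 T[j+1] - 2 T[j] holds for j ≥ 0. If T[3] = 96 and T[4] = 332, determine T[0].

-5

Rearranging, T[j-2] = (T[j] - 4 T[j-1]) / -2.
T[2] = (332 - 4*96) / -2 = -52/-2 = 26
T[1] = (96 - 4*26) / -2 = -8/-2 = 4
T[0] = (26 - 4*4) / -2 = 10/-2 = -5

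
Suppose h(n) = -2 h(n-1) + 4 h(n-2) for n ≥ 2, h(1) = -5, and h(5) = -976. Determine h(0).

Let h(0) = v.
h(2) = 10 + 4v
h(3) = -40 - 8v
h(4) = 120 + 32v
h(5) = -400 - 96v
So -400 - 96v = -976, giving v = 6.

6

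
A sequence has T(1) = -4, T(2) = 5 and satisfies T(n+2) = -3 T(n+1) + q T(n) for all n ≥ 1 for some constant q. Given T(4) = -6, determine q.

-3

T(3) = -15 - 4q
T(4) = 45 + 17q
So 45 + 17q = -6, giving q = -3.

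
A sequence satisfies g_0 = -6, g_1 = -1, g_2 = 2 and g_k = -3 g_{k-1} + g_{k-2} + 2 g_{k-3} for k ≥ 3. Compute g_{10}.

g_3 = -3*2 + (-1) + 2*(-6) = -19
g_4 = -3*(-19) + 2 + 2*(-1) = 57
g_5 = -3*57 + (-19) + 2*2 = -186
g_6 = -3*(-186) + 57 + 2*(-19) = 577
g_7 = -3*577 + (-186) + 2*57 = -1803
g_8 = -3*(-1803) + 577 + 2*(-186) = 5614
g_9 = -3*5614 + (-1803) + 2*577 = -17491
g_{10} = -3*(-17491) + 5614 + 2*(-1803) = 54481

54481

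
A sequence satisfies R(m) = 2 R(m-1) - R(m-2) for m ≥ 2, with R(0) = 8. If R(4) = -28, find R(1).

Let R(1) = w.
R(2) = -8 + 2w
R(3) = -16 + 3w
R(4) = -24 + 4w
So -24 + 4w = -28, giving w = -1.

-1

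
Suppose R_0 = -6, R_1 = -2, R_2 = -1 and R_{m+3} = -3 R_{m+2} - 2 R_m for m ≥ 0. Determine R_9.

13233

R_3 = -3(-1) - 2(-6) = 15
R_4 = -3(15) - 2(-2) = -41
R_5 = -3(-41) - 2(-1) = 125
R_6 = -3(125) - 2(15) = -405
R_7 = -3(-405) - 2(-41) = 1297
R_8 = -3(1297) - 2(125) = -4141
R_9 = -3(-4141) - 2(-405) = 13233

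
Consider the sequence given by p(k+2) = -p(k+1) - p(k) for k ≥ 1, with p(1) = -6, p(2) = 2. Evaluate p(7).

p(3) = -2 - (-6) = 4
p(4) = -4 - 2 = -6
p(5) = -(-6) - 4 = 2
p(6) = -2 - (-6) = 4
p(7) = -4 - 2 = -6

-6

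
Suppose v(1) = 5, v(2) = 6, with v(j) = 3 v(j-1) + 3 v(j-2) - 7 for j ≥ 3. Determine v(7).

v(3) = 3·6 + 3·5 - 7 = 26
v(4) = 3·26 + 3·6 - 7 = 89
v(5) = 3·89 + 3·26 - 7 = 338
v(6) = 3·338 + 3·89 - 7 = 1274
v(7) = 3·1274 + 3·338 - 7 = 4829

4829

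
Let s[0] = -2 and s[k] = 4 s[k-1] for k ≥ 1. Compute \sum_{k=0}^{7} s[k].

-43690

s[1] = 4(-2) = -8
s[2] = 4(-8) = -32
s[3] = 4(-32) = -128
s[4] = 4(-128) = -512
s[5] = 4(-512) = -2048
s[6] = 4(-2048) = -8192
s[7] = 4(-8192) = -32768
Sum = (-2) + (-8) + (-32) + (-128) + (-512) + (-2048) + (-8192) + (-32768) = -43690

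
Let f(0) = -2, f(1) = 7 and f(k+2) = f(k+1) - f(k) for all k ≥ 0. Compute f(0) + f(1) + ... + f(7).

5

f(2) = 7 - (-2) = 9
f(3) = 9 - 7 = 2
f(4) = 2 - 9 = -7
f(5) = (-7) - 2 = -9
f(6) = (-9) - (-7) = -2
f(7) = (-2) - (-9) = 7
Sum = (-2) + 7 + 9 + 2 + (-7) + (-9) + (-2) + 7 = 5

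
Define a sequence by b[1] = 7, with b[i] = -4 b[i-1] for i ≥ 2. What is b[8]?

b[2] = -4*7 = -28
b[3] = -4*(-28) = 112
b[4] = -4*112 = -448
b[5] = -4*(-448) = 1792
b[6] = -4*1792 = -7168
b[7] = -4*(-7168) = 28672
b[8] = -4*28672 = -114688

-114688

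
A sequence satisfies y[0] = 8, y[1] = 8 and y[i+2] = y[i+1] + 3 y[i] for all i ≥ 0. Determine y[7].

1736

y[2] = 8 + 3(8) = 32
y[3] = 32 + 3(8) = 56
y[4] = 56 + 3(32) = 152
y[5] = 152 + 3(56) = 320
y[6] = 320 + 3(152) = 776
y[7] = 776 + 3(320) = 1736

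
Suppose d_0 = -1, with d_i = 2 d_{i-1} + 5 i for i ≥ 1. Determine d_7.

1107

d_1 = 2*(-1) + 5 = 3
d_2 = 2*3 + 10 = 16
d_3 = 2*16 + 15 = 47
d_4 = 2*47 + 20 = 114
d_5 = 2*114 + 25 = 253
d_6 = 2*253 + 30 = 536
d_7 = 2*536 + 35 = 1107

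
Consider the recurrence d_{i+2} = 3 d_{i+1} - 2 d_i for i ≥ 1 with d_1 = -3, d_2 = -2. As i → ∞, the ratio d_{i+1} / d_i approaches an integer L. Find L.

The characteristic equation is r^2 - 3r + 2 = 0, which factors as (r - 2)(r - 1) = 0.
So the roots are 2 and 1. Since |2| > |1| and the coefficient of 2^i is non-zero, the ratio tends to 2.

2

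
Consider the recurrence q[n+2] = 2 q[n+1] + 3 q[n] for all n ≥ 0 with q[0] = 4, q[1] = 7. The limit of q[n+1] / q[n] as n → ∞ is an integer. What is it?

3

The characteristic equation is r^2 - 2r - 3 = 0, which factors as (r - 3)(r + 1) = 0.
So the roots are 3 and -1. Since |3| > |-1| and the coefficient of 3^n is non-zero, the ratio tends to 3.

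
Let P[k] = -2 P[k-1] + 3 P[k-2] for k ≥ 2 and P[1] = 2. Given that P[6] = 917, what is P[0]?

Let P[0] = w.
P[2] = -4 + 3w
P[3] = 14 - 6w
P[4] = -40 + 21w
P[5] = 122 - 60w
P[6] = -364 + 183w
So -364 + 183w = 917, giving w = 7.

7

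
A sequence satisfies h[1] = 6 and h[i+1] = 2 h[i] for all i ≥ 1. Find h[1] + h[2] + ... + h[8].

1530

h[2] = 2·6 = 12
h[3] = 2·12 = 24
h[4] = 2·24 = 48
h[5] = 2·48 = 96
h[6] = 2·96 = 192
h[7] = 2·192 = 384
h[8] = 2·384 = 768
Sum = 6 + 12 + 24 + 48 + 96 + 192 + 384 + 768 = 1530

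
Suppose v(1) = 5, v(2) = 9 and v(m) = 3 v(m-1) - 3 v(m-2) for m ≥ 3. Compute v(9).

-324

v(3) = 3*9 - 3*5 = 12
v(4) = 3*12 - 3*9 = 9
v(5) = 3*9 - 3*12 = -9
v(6) = 3*(-9) - 3*9 = -54
v(7) = 3*(-54) - 3*(-9) = -135
v(8) = 3*(-135) - 3*(-54) = -243
v(9) = 3*(-243) - 3*(-135) = -324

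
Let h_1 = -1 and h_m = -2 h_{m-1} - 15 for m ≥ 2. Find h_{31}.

4294967291

The fixed point is -15/(1 + 2) = -5, so h_m + 5 = -2(h_{m-1} + 5).
Hence h_m = 4·(-2)^{m-1} - 5.
h_{31} = 4·(-2)^{30} - 5 = 4·1073741824 - 5 = 4294967291.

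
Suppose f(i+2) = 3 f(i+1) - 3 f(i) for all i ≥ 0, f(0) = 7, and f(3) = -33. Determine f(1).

Let f(1) = w.
f(2) = -21 + 3w
f(3) = -63 + 6w
So -63 + 6w = -33, giving w = 5.

5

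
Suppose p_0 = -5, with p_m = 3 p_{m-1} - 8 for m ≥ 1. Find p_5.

p_1 = 3*(-5) - 8 = -23
p_2 = 3*(-23) - 8 = -77
p_3 = 3*(-77) - 8 = -239
p_4 = 3*(-239) - 8 = -725
p_5 = 3*(-725) - 8 = -2183

-2183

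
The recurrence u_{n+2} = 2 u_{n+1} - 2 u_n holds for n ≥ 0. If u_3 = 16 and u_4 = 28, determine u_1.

-6

Rearranging, u_{n-2} = (u_n - 2 u_{n-1}) / -2.
u_2 = (28 - 2(16)) / -2 = -4/-2 = 2
u_1 = (16 - 2(2)) / -2 = 12/-2 = -6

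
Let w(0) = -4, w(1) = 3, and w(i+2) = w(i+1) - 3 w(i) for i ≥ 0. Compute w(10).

w(2) = 3 - 3(-4) = 15
w(3) = 15 - 3(3) = 6
w(4) = 6 - 3(15) = -39
w(5) = (-39) - 3(6) = -57
w(6) = (-57) - 3(-39) = 60
w(7) = 60 - 3(-57) = 231
w(8) = 231 - 3(60) = 51
w(9) = 51 - 3(231) = -642
w(10) = (-642) - 3(51) = -795

-795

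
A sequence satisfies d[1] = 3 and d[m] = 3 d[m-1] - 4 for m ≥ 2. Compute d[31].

205891132094651

The fixed point is -4/(1 - 3) = 2, so d[m] - 2 = 3(d[m-1] - 2).
Hence d[m] = 1·3^{m-1} + 2.
d[31] = 1·3^{30} + 2 = 1·205891132094649 + 2 = 205891132094651.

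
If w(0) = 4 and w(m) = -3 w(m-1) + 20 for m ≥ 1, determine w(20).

The fixed point is 20/(1 + 3) = 5, so w(m) - 5 = -3(w(m-1) - 5).
Hence w(m) = -1·(-3)^m + 5.
w(20) = -1·(-3)^{20} + 5 = -1·3486784401 + 5 = -3486784396.

-3486784396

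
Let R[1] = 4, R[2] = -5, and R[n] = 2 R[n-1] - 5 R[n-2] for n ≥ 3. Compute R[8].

-1135

R[3] = 2·(-5) - 5·4 = -30
R[4] = 2·(-30) - 5·(-5) = -35
R[5] = 2·(-35) - 5·(-30) = 80
R[6] = 2·80 - 5·(-35) = 335
R[7] = 2·335 - 5·80 = 270
R[8] = 2·270 - 5·335 = -1135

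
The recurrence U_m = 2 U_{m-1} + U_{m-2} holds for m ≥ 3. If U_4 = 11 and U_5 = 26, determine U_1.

Rearranging, U_{m-2} = U_m - 2 U_{m-1}.
U_3 = 26 - 2·11 = 4
U_2 = 11 - 2·4 = 3
U_1 = 4 - 2·3 = -2

-2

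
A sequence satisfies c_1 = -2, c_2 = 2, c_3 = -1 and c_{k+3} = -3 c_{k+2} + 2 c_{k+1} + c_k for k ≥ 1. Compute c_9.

c_4 = -3(-1) + 2(2) + (-2) = 5
c_5 = -3(5) + 2(-1) + 2 = -15
c_6 = -3(-15) + 2(5) + (-1) = 54
c_7 = -3(54) + 2(-15) + 5 = -187
c_8 = -3(-187) + 2(54) + (-15) = 654
c_9 = -3(654) + 2(-187) + 54 = -2282

-2282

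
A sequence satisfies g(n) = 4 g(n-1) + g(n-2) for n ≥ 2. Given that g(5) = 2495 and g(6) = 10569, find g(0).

Rearranging, g(n-2) = g(n) - 4 g(n-1).
g(4) = 10569 - 4*2495 = 589
g(3) = 2495 - 4*589 = 139
g(2) = 589 - 4*139 = 33
g(1) = 139 - 4*33 = 7
g(0) = 33 - 4*7 = 5

5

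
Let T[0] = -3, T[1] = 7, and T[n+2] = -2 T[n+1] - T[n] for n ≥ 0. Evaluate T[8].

T[2] = -2*7 - (-3) = -11
T[3] = -2*(-11) - 7 = 15
T[4] = -2*15 - (-11) = -19
T[5] = -2*(-19) - 15 = 23
T[6] = -2*23 - (-19) = -27
T[7] = -2*(-27) - 23 = 31
T[8] = -2*31 - (-27) = -35

-35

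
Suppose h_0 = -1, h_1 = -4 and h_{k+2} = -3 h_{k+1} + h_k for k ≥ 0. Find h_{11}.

h_2 = -3*(-4) + (-1) = 11
h_3 = -3*11 + (-4) = -37
h_4 = -3*(-37) + 11 = 122
h_5 = -3*122 + (-37) = -403
h_6 = -3*(-403) + 122 = 1331
h_7 = -3*1331 + (-403) = -4396
h_8 = -3*(-4396) + 1331 = 14519
h_9 = -3*14519 + (-4396) = -47953
h_{10} = -3*(-47953) + 14519 = 158378
h_{11} = -3*158378 + (-47953) = -523087

-523087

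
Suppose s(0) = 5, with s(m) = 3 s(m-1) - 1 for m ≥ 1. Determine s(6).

3281

s(1) = 3(5) - 1 = 14
s(2) = 3(14) - 1 = 41
s(3) = 3(41) - 1 = 122
s(4) = 3(122) - 1 = 365
s(5) = 3(365) - 1 = 1094
s(6) = 3(1094) - 1 = 3281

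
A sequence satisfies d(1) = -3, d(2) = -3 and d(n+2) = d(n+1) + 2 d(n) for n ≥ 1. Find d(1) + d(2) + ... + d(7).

-255

d(3) = (-3) + 2*(-3) = -9
d(4) = (-9) + 2*(-3) = -15
d(5) = (-15) + 2*(-9) = -33
d(6) = (-33) + 2*(-15) = -63
d(7) = (-63) + 2*(-33) = -129
Sum = (-3) + (-3) + (-9) + (-15) + (-33) + (-63) + (-129) = -255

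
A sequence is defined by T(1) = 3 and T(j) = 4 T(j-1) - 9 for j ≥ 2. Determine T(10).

3

T(2) = 4·3 - 9 = 3
T(3) = 4·3 - 9 = 3
T(4) = 4·3 - 9 = 3
T(5) = 4·3 - 9 = 3
T(6) = 4·3 - 9 = 3
T(7) = 4·3 - 9 = 3
T(8) = 4·3 - 9 = 3
T(9) = 4·3 - 9 = 3
T(10) = 4·3 - 9 = 3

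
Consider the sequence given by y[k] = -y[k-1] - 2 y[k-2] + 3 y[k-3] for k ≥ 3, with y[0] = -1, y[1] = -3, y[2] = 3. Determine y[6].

6

y[3] = -3 - 2(-3) + 3(-1) = 0
y[4] = -0 - 2(3) + 3(-3) = -15
y[5] = -(-15) - 2(0) + 3(3) = 24
y[6] = -24 - 2(-15) + 3(0) = 6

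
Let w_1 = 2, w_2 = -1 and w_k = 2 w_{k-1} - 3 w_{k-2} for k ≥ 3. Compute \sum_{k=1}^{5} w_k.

-22

w_3 = 2(-1) - 3(2) = -8
w_4 = 2(-8) - 3(-1) = -13
w_5 = 2(-13) - 3(-8) = -2
Sum = 2 + (-1) + (-8) + (-13) + (-2) = -22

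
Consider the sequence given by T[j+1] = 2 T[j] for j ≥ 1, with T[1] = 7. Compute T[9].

T[2] = 2*7 = 14
T[3] = 2*14 = 28
T[4] = 2*28 = 56
T[5] = 2*56 = 112
T[6] = 2*112 = 224
T[7] = 2*224 = 448
T[8] = 2*448 = 896
T[9] = 2*896 = 1792

1792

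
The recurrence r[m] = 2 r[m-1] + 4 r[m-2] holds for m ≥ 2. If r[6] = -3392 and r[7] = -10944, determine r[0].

Rearranging, r[m-2] = (r[m] - 2 r[m-1]) / 4.
r[5] = (-10944 - 2·(-3392)) / 4 = -4160/4 = -1040
r[4] = (-3392 - 2·(-1040)) / 4 = -1312/4 = -328
r[3] = (-1040 - 2·(-328)) / 4 = -384/4 = -96
r[2] = (-328 - 2·(-96)) / 4 = -136/4 = -34
r[1] = (-96 - 2·(-34)) / 4 = -28/4 = -7
r[0] = (-34 - 2·(-7)) / 4 = -20/4 = -5

-5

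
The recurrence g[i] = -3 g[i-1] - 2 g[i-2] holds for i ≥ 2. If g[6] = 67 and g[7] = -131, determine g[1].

-5

Rearranging, g[i-2] = (g[i] + 3 g[i-1]) / -2.
g[5] = (-131 + 3·67) / -2 = 70/-2 = -35
g[4] = (67 + 3·(-35)) / -2 = -38/-2 = 19
g[3] = (-35 + 3·19) / -2 = 22/-2 = -11
g[2] = (19 + 3·(-11)) / -2 = -14/-2 = 7
g[1] = (-11 + 3·7) / -2 = 10/-2 = -5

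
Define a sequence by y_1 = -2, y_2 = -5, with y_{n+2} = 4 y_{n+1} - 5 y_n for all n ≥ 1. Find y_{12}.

1185

y_3 = 4*(-5) - 5*(-2) = -10
y_4 = 4*(-10) - 5*(-5) = -15
y_5 = 4*(-15) - 5*(-10) = -10
y_6 = 4*(-10) - 5*(-15) = 35
y_7 = 4*35 - 5*(-10) = 190
y_8 = 4*190 - 5*35 = 585
y_9 = 4*585 - 5*190 = 1390
y_{10} = 4*1390 - 5*585 = 2635
y_{11} = 4*2635 - 5*1390 = 3590
y_{12} = 4*3590 - 5*2635 = 1185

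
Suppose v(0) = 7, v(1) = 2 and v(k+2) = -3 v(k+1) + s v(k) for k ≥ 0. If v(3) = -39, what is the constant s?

3

v(2) = -6 + 7s
v(3) = 18 - 19s
So 18 - 19s = -39, giving s = 3.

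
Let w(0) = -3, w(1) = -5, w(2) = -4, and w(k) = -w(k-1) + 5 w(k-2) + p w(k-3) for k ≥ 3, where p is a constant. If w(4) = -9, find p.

5

w(3) = -21 - 3p
w(4) = 1 - 2p
So 1 - 2p = -9, giving p = 5.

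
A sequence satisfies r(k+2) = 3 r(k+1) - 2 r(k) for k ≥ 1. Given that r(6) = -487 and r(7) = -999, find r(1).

9

Rearranging, r(k-2) = (r(k) - 3 r(k-1)) / -2.
r(5) = (-999 - 3*(-487)) / -2 = 462/-2 = -231
r(4) = (-487 - 3*(-231)) / -2 = 206/-2 = -103
r(3) = (-231 - 3*(-103)) / -2 = 78/-2 = -39
r(2) = (-103 - 3*(-39)) / -2 = 14/-2 = -7
r(1) = (-39 - 3*(-7)) / -2 = -18/-2 = 9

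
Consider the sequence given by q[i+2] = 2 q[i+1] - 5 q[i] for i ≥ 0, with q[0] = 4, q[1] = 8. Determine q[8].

-1436

q[2] = 2*8 - 5*4 = -4
q[3] = 2*(-4) - 5*8 = -48
q[4] = 2*(-48) - 5*(-4) = -76
q[5] = 2*(-76) - 5*(-48) = 88
q[6] = 2*88 - 5*(-76) = 556
q[7] = 2*556 - 5*88 = 672
q[8] = 2*672 - 5*556 = -1436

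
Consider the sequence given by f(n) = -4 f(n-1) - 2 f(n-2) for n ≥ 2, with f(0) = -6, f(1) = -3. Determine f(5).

f(2) = -4·(-3) - 2·(-6) = 24
f(3) = -4·24 - 2·(-3) = -90
f(4) = -4·(-90) - 2·24 = 312
f(5) = -4·312 - 2·(-90) = -1068

-1068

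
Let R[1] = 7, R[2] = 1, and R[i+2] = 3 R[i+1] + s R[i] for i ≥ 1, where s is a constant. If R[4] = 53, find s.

2

R[3] = 3 + 7s
R[4] = 9 + 22s
So 9 + 22s = 53, giving s = 2.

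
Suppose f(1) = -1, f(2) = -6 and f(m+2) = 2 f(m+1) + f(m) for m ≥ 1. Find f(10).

f(3) = 2(-6) + (-1) = -13
f(4) = 2(-13) + (-6) = -32
f(5) = 2(-32) + (-13) = -77
f(6) = 2(-77) + (-32) = -186
f(7) = 2(-186) + (-77) = -449
f(8) = 2(-449) + (-186) = -1084
f(9) = 2(-1084) + (-449) = -2617
f(10) = 2(-2617) + (-1084) = -6318

-6318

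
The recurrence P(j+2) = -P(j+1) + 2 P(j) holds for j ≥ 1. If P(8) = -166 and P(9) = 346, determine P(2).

2

Rearranging, P(j-2) = (P(j) + P(j-1)) / 2.
P(7) = (346 + (-166)) / 2 = 180/2 = 90
P(6) = (-166 + 90) / 2 = -76/2 = -38
P(5) = (90 + (-38)) / 2 = 52/2 = 26
P(4) = (-38 + 26) / 2 = -12/2 = -6
P(3) = (26 + (-6)) / 2 = 20/2 = 10
P(2) = (-6 + 10) / 2 = 4/2 = 2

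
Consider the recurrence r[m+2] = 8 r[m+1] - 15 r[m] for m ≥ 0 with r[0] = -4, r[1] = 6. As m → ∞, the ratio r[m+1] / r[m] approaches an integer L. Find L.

The characteristic equation is r^2 - 8r + 15 = 0, which factors as (r - 5)(r - 3) = 0.
So the roots are 5 and 3. Since |5| > |3| and the coefficient of 5^m is non-zero, the ratio tends to 5.

5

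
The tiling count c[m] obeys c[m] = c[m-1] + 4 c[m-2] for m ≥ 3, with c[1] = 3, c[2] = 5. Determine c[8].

c[3] = 5 + 4(3) = 17
c[4] = 17 + 4(5) = 37
c[5] = 37 + 4(17) = 105
c[6] = 105 + 4(37) = 253
c[7] = 253 + 4(105) = 673
c[8] = 673 + 4(253) = 1685

1685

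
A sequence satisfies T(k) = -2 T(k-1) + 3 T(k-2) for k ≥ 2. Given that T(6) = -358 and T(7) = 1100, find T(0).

Rearranging, T(k-2) = (T(k) + 2 T(k-1)) / 3.
T(5) = (1100 + 2*(-358)) / 3 = 384/3 = 128
T(4) = (-358 + 2*128) / 3 = -102/3 = -34
T(3) = (128 + 2*(-34)) / 3 = 60/3 = 20
T(2) = (-34 + 2*20) / 3 = 6/3 = 2
T(1) = (20 + 2*2) / 3 = 24/3 = 8
T(0) = (2 + 2*8) / 3 = 18/3 = 6

6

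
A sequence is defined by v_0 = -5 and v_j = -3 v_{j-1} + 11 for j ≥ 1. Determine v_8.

-50845

v_1 = -3*(-5) + 11 = 26
v_2 = -3*26 + 11 = -67
v_3 = -3*(-67) + 11 = 212
v_4 = -3*212 + 11 = -625
v_5 = -3*(-625) + 11 = 1886
v_6 = -3*1886 + 11 = -5647
v_7 = -3*(-5647) + 11 = 16952
v_8 = -3*16952 + 11 = -50845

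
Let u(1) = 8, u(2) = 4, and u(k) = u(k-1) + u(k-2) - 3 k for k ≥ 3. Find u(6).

u(3) = 4 + 8 - 9 = 3
u(4) = 3 + 4 - 12 = -5
u(5) = (-5) + 3 - 15 = -17
u(6) = (-17) + (-5) - 18 = -40

-40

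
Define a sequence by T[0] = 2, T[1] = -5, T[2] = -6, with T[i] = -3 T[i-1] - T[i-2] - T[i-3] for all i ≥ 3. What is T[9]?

8335

T[3] = -3*(-6) - (-5) - 2 = 21
T[4] = -3*21 - (-6) - (-5) = -52
T[5] = -3*(-52) - 21 - (-6) = 141
T[6] = -3*141 - (-52) - 21 = -392
T[7] = -3*(-392) - 141 - (-52) = 1087
T[8] = -3*1087 - (-392) - 141 = -3010
T[9] = -3*(-3010) - 1087 - (-392) = 8335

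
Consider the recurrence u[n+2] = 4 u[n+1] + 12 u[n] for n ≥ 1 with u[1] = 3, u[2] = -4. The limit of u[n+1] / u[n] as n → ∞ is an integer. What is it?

The characteristic equation is r^2 - 4r - 12 = 0, which factors as (r - 6)(r + 2) = 0.
So the roots are 6 and -2. Since |6| > |-2| and the coefficient of 6^n is non-zero, the ratio tends to 6.

6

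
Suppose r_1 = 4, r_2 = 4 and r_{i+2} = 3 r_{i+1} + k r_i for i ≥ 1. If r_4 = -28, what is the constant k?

r_3 = 12 + 4k
r_4 = 36 + 16k
So 36 + 16k = -28, giving k = -4.

-4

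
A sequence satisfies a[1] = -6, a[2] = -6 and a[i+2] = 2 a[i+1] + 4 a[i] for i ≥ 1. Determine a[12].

a[3] = 2·(-6) + 4·(-6) = -36
a[4] = 2·(-36) + 4·(-6) = -96
a[5] = 2·(-96) + 4·(-36) = -336
a[6] = 2·(-336) + 4·(-96) = -1056
a[7] = 2·(-1056) + 4·(-336) = -3456
a[8] = 2·(-3456) + 4·(-1056) = -11136
a[9] = 2·(-11136) + 4·(-3456) = -36096
a[10] = 2·(-36096) + 4·(-11136) = -116736
a[11] = 2·(-116736) + 4·(-36096) = -377856
a[12] = 2·(-377856) + 4·(-116736) = -1222656

-1222656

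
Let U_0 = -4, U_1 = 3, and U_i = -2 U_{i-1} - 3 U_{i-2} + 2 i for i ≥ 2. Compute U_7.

U_2 = -2(3) - 3(-4) + 4 = 10
U_3 = -2(10) - 3(3) + 6 = -23
U_4 = -2(-23) - 3(10) + 8 = 24
U_5 = -2(24) - 3(-23) + 10 = 31
U_6 = -2(31) - 3(24) + 12 = -122
U_7 = -2(-122) - 3(31) + 14 = 165

165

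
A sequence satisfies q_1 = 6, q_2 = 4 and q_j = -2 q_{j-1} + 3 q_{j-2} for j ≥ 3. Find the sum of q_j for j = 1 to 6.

q_3 = -2·4 + 3·6 = 10
q_4 = -2·10 + 3·4 = -8
q_5 = -2·(-8) + 3·10 = 46
q_6 = -2·46 + 3·(-8) = -116
Sum = 6 + 4 + 10 + (-8) + 46 + (-116) = -58

-58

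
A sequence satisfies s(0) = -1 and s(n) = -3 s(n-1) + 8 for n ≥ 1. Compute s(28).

-68630377364881

The fixed point is 8/(1 + 3) = 2, so s(n) - 2 = -3(s(n-1) - 2).
Hence s(n) = -3·(-3)^n + 2.
s(28) = -3·(-3)^{28} + 2 = -3·22876792454961 + 2 = -68630377364881.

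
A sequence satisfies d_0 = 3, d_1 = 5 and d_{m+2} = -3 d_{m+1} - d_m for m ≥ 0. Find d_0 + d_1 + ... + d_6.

d_2 = -3*5 - 3 = -18
d_3 = -3*(-18) - 5 = 49
d_4 = -3*49 - (-18) = -129
d_5 = -3*(-129) - 49 = 338
d_6 = -3*338 - (-129) = -885
Sum = 3 + 5 + (-18) + 49 + (-129) + 338 + (-885) = -637

-637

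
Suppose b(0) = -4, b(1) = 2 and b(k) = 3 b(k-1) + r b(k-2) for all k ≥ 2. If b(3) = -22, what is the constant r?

b(2) = 6 - 4r
b(3) = 18 - 10r
So 18 - 10r = -22, giving r = 4.

4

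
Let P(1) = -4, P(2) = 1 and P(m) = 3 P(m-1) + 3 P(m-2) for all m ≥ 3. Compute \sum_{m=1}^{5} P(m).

-135

P(3) = 3(1) + 3(-4) = -9
P(4) = 3(-9) + 3(1) = -24
P(5) = 3(-24) + 3(-9) = -99
Sum = (-4) + 1 + (-9) + (-24) + (-99) = -135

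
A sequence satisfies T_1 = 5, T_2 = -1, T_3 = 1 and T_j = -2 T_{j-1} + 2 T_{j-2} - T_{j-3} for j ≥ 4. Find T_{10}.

T_4 = -2(1) + 2(-1) - 5 = -9
T_5 = -2(-9) + 2(1) - (-1) = 21
T_6 = -2(21) + 2(-9) - 1 = -61
T_7 = -2(-61) + 2(21) - (-9) = 173
T_8 = -2(173) + 2(-61) - 21 = -489
T_9 = -2(-489) + 2(173) - (-61) = 1385
T_{10} = -2(1385) + 2(-489) - 173 = -3921

-3921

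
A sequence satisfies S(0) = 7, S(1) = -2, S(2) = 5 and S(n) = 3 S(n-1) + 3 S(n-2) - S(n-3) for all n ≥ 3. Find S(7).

1018

S(3) = 3*5 + 3*(-2) - 7 = 2
S(4) = 3*2 + 3*5 - (-2) = 23
S(5) = 3*23 + 3*2 - 5 = 70
S(6) = 3*70 + 3*23 - 2 = 277
S(7) = 3*277 + 3*70 - 23 = 1018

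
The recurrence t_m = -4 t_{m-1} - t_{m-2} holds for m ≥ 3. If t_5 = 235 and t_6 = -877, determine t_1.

Rearranging, t_{m-2} = -(t_m + 4 t_{m-1}).
t_4 = -(-877 + 4·235) = -63
t_3 = -(235 + 4·(-63)) = 17
t_2 = -(-63 + 4·17) = -5
t_1 = -(17 + 4·(-5)) = 3

3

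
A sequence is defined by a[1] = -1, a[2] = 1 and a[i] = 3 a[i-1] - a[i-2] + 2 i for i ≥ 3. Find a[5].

111

a[3] = 3·1 - (-1) + 6 = 10
a[4] = 3·10 - 1 + 8 = 37
a[5] = 3·37 - 10 + 10 = 111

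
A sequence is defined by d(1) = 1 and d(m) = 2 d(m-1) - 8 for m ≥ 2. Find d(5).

d(2) = 2*1 - 8 = -6
d(3) = 2*(-6) - 8 = -20
d(4) = 2*(-20) - 8 = -48
d(5) = 2*(-48) - 8 = -104

-104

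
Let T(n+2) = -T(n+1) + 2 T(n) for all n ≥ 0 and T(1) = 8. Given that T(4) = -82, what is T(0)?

Let T(0) = x.
T(2) = -8 + 2x
T(3) = 24 - 2x
T(4) = -40 + 6x
So -40 + 6x = -82, giving x = -7.

-7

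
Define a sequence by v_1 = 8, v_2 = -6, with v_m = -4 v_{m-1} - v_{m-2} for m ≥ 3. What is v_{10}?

v_3 = -4·(-6) - 8 = 16
v_4 = -4·16 - (-6) = -58
v_5 = -4·(-58) - 16 = 216
v_6 = -4·216 - (-58) = -806
v_7 = -4·(-806) - 216 = 3008
v_8 = -4·3008 - (-806) = -11226
v_9 = -4·(-11226) - 3008 = 41896
v_{10} = -4·41896 - (-11226) = -156358

-156358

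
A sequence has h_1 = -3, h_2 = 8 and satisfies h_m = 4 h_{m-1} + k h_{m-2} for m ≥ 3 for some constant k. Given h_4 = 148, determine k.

-5

h_3 = 32 - 3k
h_4 = 128 - 4k
So 128 - 4k = 148, giving k = -5.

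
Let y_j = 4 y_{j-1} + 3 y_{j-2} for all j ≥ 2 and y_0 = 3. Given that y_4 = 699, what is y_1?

Let y_1 = w.
y_2 = 9 + 4w
y_3 = 36 + 19w
y_4 = 171 + 88w
So 171 + 88w = 699, giving w = 6.

6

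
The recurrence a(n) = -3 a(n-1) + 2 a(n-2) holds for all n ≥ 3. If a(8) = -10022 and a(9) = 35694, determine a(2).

-4

Rearranging, a(n-2) = (a(n) + 3 a(n-1)) / 2.
a(7) = (35694 + 3(-10022)) / 2 = 5628/2 = 2814
a(6) = (-10022 + 3(2814)) / 2 = -1580/2 = -790
a(5) = (2814 + 3(-790)) / 2 = 444/2 = 222
a(4) = (-790 + 3(222)) / 2 = -124/2 = -62
a(3) = (222 + 3(-62)) / 2 = 36/2 = 18
a(2) = (-62 + 3(18)) / 2 = -8/2 = -4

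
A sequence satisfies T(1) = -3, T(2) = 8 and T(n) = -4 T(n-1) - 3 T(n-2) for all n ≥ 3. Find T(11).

-147623

T(3) = -4·8 - 3·(-3) = -23
T(4) = -4·(-23) - 3·8 = 68
T(5) = -4·68 - 3·(-23) = -203
T(6) = -4·(-203) - 3·68 = 608
T(7) = -4·608 - 3·(-203) = -1823
T(8) = -4·(-1823) - 3·608 = 5468
T(9) = -4·5468 - 3·(-1823) = -16403
T(10) = -4·(-16403) - 3·5468 = 49208
T(11) = -4·49208 - 3·(-16403) = -147623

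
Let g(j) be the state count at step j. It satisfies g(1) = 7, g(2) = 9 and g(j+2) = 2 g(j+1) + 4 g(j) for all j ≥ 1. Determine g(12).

1608704

g(3) = 2(9) + 4(7) = 46
g(4) = 2(46) + 4(9) = 128
g(5) = 2(128) + 4(46) = 440
g(6) = 2(440) + 4(128) = 1392
g(7) = 2(1392) + 4(440) = 4544
g(8) = 2(4544) + 4(1392) = 14656
g(9) = 2(14656) + 4(4544) = 47488
g(10) = 2(47488) + 4(14656) = 153600
g(11) = 2(153600) + 4(47488) = 497152
g(12) = 2(497152) + 4(153600) = 1608704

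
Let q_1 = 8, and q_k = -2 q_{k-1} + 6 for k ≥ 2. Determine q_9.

q_2 = -2·8 + 6 = -10
q_3 = -2·(-10) + 6 = 26
q_4 = -2·26 + 6 = -46
q_5 = -2·(-46) + 6 = 98
q_6 = -2·98 + 6 = -190
q_7 = -2·(-190) + 6 = 386
q_8 = -2·386 + 6 = -766
q_9 = -2·(-766) + 6 = 1538

1538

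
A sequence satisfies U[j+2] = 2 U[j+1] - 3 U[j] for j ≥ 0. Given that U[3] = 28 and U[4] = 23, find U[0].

Rearranging, U[j-2] = (U[j] - 2 U[j-1]) / -3.
U[2] = (23 - 2·28) / -3 = -33/-3 = 11
U[1] = (28 - 2·11) / -3 = 6/-3 = -2
U[0] = (11 - 2·(-2)) / -3 = 15/-3 = -5

-5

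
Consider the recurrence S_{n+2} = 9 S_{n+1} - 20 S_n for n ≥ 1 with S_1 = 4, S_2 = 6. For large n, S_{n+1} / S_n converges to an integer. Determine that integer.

The characteristic equation is r^2 - 9r + 20 = 0, which factors as (r - 5)(r - 4) = 0.
So the roots are 5 and 4. Since |5| > |4| and the coefficient of 5^n is non-zero, the ratio tends to 5.

5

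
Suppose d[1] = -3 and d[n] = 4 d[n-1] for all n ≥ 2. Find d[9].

d[2] = 4*(-3) = -12
d[3] = 4*(-12) = -48
d[4] = 4*(-48) = -192
d[5] = 4*(-192) = -768
d[6] = 4*(-768) = -3072
d[7] = 4*(-3072) = -12288
d[8] = 4*(-12288) = -49152
d[9] = 4*(-49152) = -196608

-196608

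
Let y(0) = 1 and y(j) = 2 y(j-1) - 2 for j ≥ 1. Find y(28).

-268435454

The fixed point is -2/(1 - 2) = 2, so y(j) - 2 = 2(y(j-1) - 2).
Hence y(j) = -1·2^j + 2.
y(28) = -1·2^{28} + 2 = -1·268435456 + 2 = -268435454.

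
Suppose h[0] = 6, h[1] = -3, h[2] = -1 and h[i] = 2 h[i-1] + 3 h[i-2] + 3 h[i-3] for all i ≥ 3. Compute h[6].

71

h[3] = 2·(-1) + 3·(-3) + 3·6 = 7
h[4] = 2·7 + 3·(-1) + 3·(-3) = 2
h[5] = 2·2 + 3·7 + 3·(-1) = 22
h[6] = 2·22 + 3·2 + 3·7 = 71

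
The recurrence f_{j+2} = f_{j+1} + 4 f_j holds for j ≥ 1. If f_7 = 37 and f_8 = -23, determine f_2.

Rearranging, f_{j-2} = (f_j - f_{j-1}) / 4.
f_6 = (-23 - 37) / 4 = -60/4 = -15
f_5 = (37 - (-15)) / 4 = 52/4 = 13
f_4 = (-15 - 13) / 4 = -28/4 = -7
f_3 = (13 - (-7)) / 4 = 20/4 = 5
f_2 = (-7 - 5) / 4 = -12/4 = -3

-3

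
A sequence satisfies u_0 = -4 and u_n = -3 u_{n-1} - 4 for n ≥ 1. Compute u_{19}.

The fixed point is -4/(1 + 3) = -1, so u_n + 1 = -3(u_{n-1} + 1).
Hence u_n = -3·(-3)^n - 1.
u_{19} = -3·(-3)^{19} - 1 = -3·-1162261467 - 1 = 3486784400.

3486784400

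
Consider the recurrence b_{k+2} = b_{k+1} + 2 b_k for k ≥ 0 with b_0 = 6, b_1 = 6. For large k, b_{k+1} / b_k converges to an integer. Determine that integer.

2

The characteristic equation is r^2 - r - 2 = 0, which factors as (r - 2)(r + 1) = 0.
So the roots are 2 and -1. Since |2| > |-1| and the coefficient of 2^k is non-zero, the ratio tends to 2.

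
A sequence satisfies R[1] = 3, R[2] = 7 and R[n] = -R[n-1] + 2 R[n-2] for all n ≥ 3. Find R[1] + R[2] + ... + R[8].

148

R[3] = -7 + 2*3 = -1
R[4] = -(-1) + 2*7 = 15
R[5] = -15 + 2*(-1) = -17
R[6] = -(-17) + 2*15 = 47
R[7] = -47 + 2*(-17) = -81
R[8] = -(-81) + 2*47 = 175
Sum = 3 + 7 + (-1) + 15 + (-17) + 47 + (-81) + 175 = 148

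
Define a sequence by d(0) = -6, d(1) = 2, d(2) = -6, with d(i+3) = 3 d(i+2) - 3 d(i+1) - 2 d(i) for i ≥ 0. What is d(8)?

546

d(3) = 3(-6) - 3(2) - 2(-6) = -12
d(4) = 3(-12) - 3(-6) - 2(2) = -22
d(5) = 3(-22) - 3(-12) - 2(-6) = -18
d(6) = 3(-18) - 3(-22) - 2(-12) = 36
d(7) = 3(36) - 3(-18) - 2(-22) = 206
d(8) = 3(206) - 3(36) - 2(-18) = 546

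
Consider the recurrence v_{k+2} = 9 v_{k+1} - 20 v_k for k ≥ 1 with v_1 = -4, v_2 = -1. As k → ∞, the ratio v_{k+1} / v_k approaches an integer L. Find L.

5

The characteristic equation is r^2 - 9r + 20 = 0, which factors as (r - 5)(r - 4) = 0.
So the roots are 5 and 4. Since |5| > |4| and the coefficient of 5^k is non-zero, the ratio tends to 5.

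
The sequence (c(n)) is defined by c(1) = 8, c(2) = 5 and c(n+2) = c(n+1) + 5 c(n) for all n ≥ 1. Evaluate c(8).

c(3) = 5 + 5*8 = 45
c(4) = 45 + 5*5 = 70
c(5) = 70 + 5*45 = 295
c(6) = 295 + 5*70 = 645
c(7) = 645 + 5*295 = 2120
c(8) = 2120 + 5*645 = 5345

5345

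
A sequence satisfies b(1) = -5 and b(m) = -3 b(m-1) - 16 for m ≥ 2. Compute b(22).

The fixed point is -16/(1 + 3) = -4, so b(m) + 4 = -3(b(m-1) + 4).
Hence b(m) = -1·(-3)^{m-1} - 4.
b(22) = -1·(-3)^{21} - 4 = -1·-10460353203 - 4 = 10460353199.

10460353199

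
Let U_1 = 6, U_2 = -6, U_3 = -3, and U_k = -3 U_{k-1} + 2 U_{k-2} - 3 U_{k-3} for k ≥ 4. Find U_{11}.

194595

U_4 = -3(-3) + 2(-6) - 3(6) = -21
U_5 = -3(-21) + 2(-3) - 3(-6) = 75
U_6 = -3(75) + 2(-21) - 3(-3) = -258
U_7 = -3(-258) + 2(75) - 3(-21) = 987
U_8 = -3(987) + 2(-258) - 3(75) = -3702
U_9 = -3(-3702) + 2(987) - 3(-258) = 13854
U_{10} = -3(13854) + 2(-3702) - 3(987) = -51927
U_{11} = -3(-51927) + 2(13854) - 3(-3702) = 194595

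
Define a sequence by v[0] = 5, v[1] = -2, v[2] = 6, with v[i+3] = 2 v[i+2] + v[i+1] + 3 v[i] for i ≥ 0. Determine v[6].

411

v[3] = 2(6) + (-2) + 3(5) = 25
v[4] = 2(25) + 6 + 3(-2) = 50
v[5] = 2(50) + 25 + 3(6) = 143
v[6] = 2(143) + 50 + 3(25) = 411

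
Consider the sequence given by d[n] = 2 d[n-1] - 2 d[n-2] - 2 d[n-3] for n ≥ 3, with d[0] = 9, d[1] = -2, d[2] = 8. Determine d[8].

128

d[3] = 2*8 - 2*(-2) - 2*9 = 2
d[4] = 2*2 - 2*8 - 2*(-2) = -8
d[5] = 2*(-8) - 2*2 - 2*8 = -36
d[6] = 2*(-36) - 2*(-8) - 2*2 = -60
d[7] = 2*(-60) - 2*(-36) - 2*(-8) = -32
d[8] = 2*(-32) - 2*(-60) - 2*(-36) = 128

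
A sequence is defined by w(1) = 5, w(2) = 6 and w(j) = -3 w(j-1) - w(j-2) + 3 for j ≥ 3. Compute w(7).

-1019

w(3) = -3*6 - 5 + 3 = -20
w(4) = -3*(-20) - 6 + 3 = 57
w(5) = -3*57 - (-20) + 3 = -148
w(6) = -3*(-148) - 57 + 3 = 390
w(7) = -3*390 - (-148) + 3 = -1019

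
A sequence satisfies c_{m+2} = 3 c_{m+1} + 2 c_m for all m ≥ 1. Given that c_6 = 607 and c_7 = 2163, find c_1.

Rearranging, c_{m-2} = (c_m - 3 c_{m-1}) / 2.
c_5 = (2163 - 3*607) / 2 = 342/2 = 171
c_4 = (607 - 3*171) / 2 = 94/2 = 47
c_3 = (171 - 3*47) / 2 = 30/2 = 15
c_2 = (47 - 3*15) / 2 = 2/2 = 1
c_1 = (15 - 3*1) / 2 = 12/2 = 6

6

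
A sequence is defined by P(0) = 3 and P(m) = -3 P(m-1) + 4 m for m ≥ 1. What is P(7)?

P(1) = -3(3) + 4 = -5
P(2) = -3(-5) + 8 = 23
P(3) = -3(23) + 12 = -57
P(4) = -3(-57) + 16 = 187
P(5) = -3(187) + 20 = -541
P(6) = -3(-541) + 24 = 1647
P(7) = -3(1647) + 28 = -4913

-4913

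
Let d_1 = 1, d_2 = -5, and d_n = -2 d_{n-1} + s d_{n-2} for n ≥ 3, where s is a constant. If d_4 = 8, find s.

d_3 = 10 + s
d_4 = -20 - 7s
So -20 - 7s = 8, giving s = -4.

-4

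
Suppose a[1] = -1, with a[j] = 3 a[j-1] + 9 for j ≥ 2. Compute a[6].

a[2] = 3(-1) + 9 = 6
a[3] = 3(6) + 9 = 27
a[4] = 3(27) + 9 = 90
a[5] = 3(90) + 9 = 279
a[6] = 3(279) + 9 = 846

846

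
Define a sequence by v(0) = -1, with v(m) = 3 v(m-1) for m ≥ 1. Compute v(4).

v(1) = 3·(-1) = -3
v(2) = 3·(-3) = -9
v(3) = 3·(-9) = -27
v(4) = 3·(-27) = -81

-81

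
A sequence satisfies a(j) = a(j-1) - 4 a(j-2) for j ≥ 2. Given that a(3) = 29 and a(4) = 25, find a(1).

-7

Rearranging, a(j-2) = (a(j) - a(j-1)) / -4.
a(2) = (25 - 29) / -4 = -4/-4 = 1
a(1) = (29 - 1) / -4 = 28/-4 = -7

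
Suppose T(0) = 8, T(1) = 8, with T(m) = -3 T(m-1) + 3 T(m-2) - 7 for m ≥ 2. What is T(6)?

-2032

T(2) = -3(8) + 3(8) - 7 = -7
T(3) = -3(-7) + 3(8) - 7 = 38
T(4) = -3(38) + 3(-7) - 7 = -142
T(5) = -3(-142) + 3(38) - 7 = 533
T(6) = -3(533) + 3(-142) - 7 = -2032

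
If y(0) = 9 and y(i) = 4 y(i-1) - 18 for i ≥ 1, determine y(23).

The fixed point is -18/(1 - 4) = 6, so y(i) - 6 = 4(y(i-1) - 6).
Hence y(i) = 3·4^i + 6.
y(23) = 3·4^{23} + 6 = 3·70368744177664 + 6 = 211106232532998.

211106232532998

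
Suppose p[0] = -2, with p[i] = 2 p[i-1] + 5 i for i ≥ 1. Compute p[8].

p[1] = 2(-2) + 5 = 1
p[2] = 2(1) + 10 = 12
p[3] = 2(12) + 15 = 39
p[4] = 2(39) + 20 = 98
p[5] = 2(98) + 25 = 221
p[6] = 2(221) + 30 = 472
p[7] = 2(472) + 35 = 979
p[8] = 2(979) + 40 = 1998

1998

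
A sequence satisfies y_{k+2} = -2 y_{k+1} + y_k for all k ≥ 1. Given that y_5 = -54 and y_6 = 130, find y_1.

-6

Rearranging, y_{k-2} = y_k + 2 y_{k-1}.
y_4 = 130 + 2·(-54) = 22
y_3 = -54 + 2·22 = -10
y_2 = 22 + 2·(-10) = 2
y_1 = -10 + 2·2 = -6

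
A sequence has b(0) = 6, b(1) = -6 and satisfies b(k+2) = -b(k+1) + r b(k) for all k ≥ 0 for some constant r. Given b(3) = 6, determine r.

b(2) = 6 + 6r
b(3) = -6 - 12r
So -6 - 12r = 6, giving r = -1.

-1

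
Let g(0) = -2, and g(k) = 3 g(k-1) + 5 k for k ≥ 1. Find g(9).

34419

g(1) = 3(-2) + 5 = -1
g(2) = 3(-1) + 10 = 7
g(3) = 3(7) + 15 = 36
g(4) = 3(36) + 20 = 128
g(5) = 3(128) + 25 = 409
g(6) = 3(409) + 30 = 1257
g(7) = 3(1257) + 35 = 3806
g(8) = 3(3806) + 40 = 11458
g(9) = 3(11458) + 45 = 34419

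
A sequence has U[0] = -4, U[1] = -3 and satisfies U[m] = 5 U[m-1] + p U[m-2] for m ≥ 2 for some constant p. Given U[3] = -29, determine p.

-2

U[2] = -15 - 4p
U[3] = -75 - 23p
So -75 - 23p = -29, giving p = -2.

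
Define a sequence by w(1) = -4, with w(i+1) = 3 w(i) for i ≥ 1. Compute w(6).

w(2) = 3(-4) = -12
w(3) = 3(-12) = -36
w(4) = 3(-36) = -108
w(5) = 3(-108) = -324
w(6) = 3(-324) = -972

-972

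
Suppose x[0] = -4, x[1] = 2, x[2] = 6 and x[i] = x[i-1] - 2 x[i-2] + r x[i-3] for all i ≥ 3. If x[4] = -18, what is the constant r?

4

x[3] = 2 - 4r
x[4] = -10 - 2r
So -10 - 2r = -18, giving r = 4.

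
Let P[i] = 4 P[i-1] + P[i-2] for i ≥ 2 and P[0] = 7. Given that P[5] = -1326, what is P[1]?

Let P[1] = z.
P[2] = 7 + 4z
P[3] = 28 + 17z
P[4] = 119 + 72z
P[5] = 504 + 305z
So 504 + 305z = -1326, giving z = -6.

-6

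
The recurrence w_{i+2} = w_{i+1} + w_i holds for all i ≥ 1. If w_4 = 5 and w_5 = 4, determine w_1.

-7

Rearranging, w_{i-2} = w_i - w_{i-1}.
w_3 = 4 - 5 = -1
w_2 = 5 - (-1) = 6
w_1 = -1 - 6 = -7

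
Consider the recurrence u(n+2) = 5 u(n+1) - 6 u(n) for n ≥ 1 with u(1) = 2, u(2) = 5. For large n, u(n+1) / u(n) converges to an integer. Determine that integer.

3

The characteristic equation is r^2 - 5r + 6 = 0, which factors as (r - 3)(r - 2) = 0.
So the roots are 3 and 2. Since |3| > |2| and the coefficient of 3^n is non-zero, the ratio tends to 3.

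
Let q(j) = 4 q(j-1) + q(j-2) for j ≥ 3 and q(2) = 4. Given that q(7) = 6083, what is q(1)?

3

Let q(1) = w.
q(3) = 16 + w
q(4) = 68 + 4w
q(5) = 288 + 17w
q(6) = 1220 + 72w
q(7) = 5168 + 305w
So 5168 + 305w = 6083, giving w = 3.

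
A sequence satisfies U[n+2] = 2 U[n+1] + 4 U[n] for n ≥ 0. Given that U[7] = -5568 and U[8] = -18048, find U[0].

Rearranging, U[n-2] = (U[n] - 2 U[n-1]) / 4.
U[6] = (-18048 - 2(-5568)) / 4 = -6912/4 = -1728
U[5] = (-5568 - 2(-1728)) / 4 = -2112/4 = -528
U[4] = (-1728 - 2(-528)) / 4 = -672/4 = -168
U[3] = (-528 - 2(-168)) / 4 = -192/4 = -48
U[2] = (-168 - 2(-48)) / 4 = -72/4 = -18
U[1] = (-48 - 2(-18)) / 4 = -12/4 = -3
U[0] = (-18 - 2(-3)) / 4 = -12/4 = -3

-3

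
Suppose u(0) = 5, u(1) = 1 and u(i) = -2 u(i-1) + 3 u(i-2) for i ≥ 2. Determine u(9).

u(2) = -2(1) + 3(5) = 13
u(3) = -2(13) + 3(1) = -23
u(4) = -2(-23) + 3(13) = 85
u(5) = -2(85) + 3(-23) = -239
u(6) = -2(-239) + 3(85) = 733
u(7) = -2(733) + 3(-239) = -2183
u(8) = -2(-2183) + 3(733) = 6565
u(9) = -2(6565) + 3(-2183) = -19679

-19679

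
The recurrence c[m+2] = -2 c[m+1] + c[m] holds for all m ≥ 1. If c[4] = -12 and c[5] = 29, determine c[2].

Rearranging, c[m-2] = c[m] + 2 c[m-1].
c[3] = 29 + 2(-12) = 5
c[2] = -12 + 2(5) = -2

-2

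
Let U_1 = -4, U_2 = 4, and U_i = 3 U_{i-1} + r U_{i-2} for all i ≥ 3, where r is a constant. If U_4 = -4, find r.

U_3 = 12 - 4r
U_4 = 36 - 8r
So 36 - 8r = -4, giving r = 5.

5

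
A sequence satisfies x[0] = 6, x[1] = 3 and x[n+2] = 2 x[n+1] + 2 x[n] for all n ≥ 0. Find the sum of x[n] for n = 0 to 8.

x[2] = 2·3 + 2·6 = 18
x[3] = 2·18 + 2·3 = 42
x[4] = 2·42 + 2·18 = 120
x[5] = 2·120 + 2·42 = 324
x[6] = 2·324 + 2·120 = 888
x[7] = 2·888 + 2·324 = 2424
x[8] = 2·2424 + 2·888 = 6624
Sum = 6 + 3 + 18 + 42 + 120 + 324 + 888 + 2424 + 6624 = 10449

10449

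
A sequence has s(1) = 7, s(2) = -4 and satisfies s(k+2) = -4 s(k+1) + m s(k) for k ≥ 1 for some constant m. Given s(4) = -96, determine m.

1

s(3) = 16 + 7m
s(4) = -64 - 32m
So -64 - 32m = -96, giving m = 1.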